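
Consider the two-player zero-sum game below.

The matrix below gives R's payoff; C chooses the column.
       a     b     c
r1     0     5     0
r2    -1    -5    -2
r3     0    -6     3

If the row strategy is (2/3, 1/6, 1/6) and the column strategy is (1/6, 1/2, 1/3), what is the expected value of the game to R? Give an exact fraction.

Against (1/6, 1/2, 1/3), each row's expected payoff is r1: 5/2; r2: -10/3; r3: -2.
Taking the (2/3, 1/6, 1/6)-weighted average: (2/3)·(5/2) + (1/6)·(-10/3) + (1/6)·(-2) = 7/9.

7/9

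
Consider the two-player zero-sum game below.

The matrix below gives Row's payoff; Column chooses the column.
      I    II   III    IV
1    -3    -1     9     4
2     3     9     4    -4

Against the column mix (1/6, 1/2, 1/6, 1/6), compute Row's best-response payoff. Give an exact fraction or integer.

5

1: (-3)·(1/6) + (-1)·(1/2) + (9)·(1/6) + (4)·(1/6) = 7/6.
2: (3)·(1/6) + (9)·(1/2) + (4)·(1/6) + (-4)·(1/6) = 5.
The best pure response is 2 with expected payoff 5.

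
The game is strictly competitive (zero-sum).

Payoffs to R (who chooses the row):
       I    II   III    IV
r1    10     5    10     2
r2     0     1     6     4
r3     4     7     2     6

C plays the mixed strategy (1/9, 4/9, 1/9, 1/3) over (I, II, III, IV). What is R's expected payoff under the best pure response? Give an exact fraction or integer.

52/9

r1: (10)·(1/9) + (5)·(4/9) + (10)·(1/9) + (2)·(1/3) = 46/9.
r2: (0)·(1/9) + (1)·(4/9) + (6)·(1/9) + (4)·(1/3) = 22/9.
r3: (4)·(1/9) + (7)·(4/9) + (2)·(1/9) + (6)·(1/3) = 52/9.
The best pure response is r3 with expected payoff 52/9.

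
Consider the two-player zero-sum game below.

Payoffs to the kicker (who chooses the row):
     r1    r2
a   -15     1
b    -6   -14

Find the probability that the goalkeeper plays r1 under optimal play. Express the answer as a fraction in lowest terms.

5/8

Row minima are -15 and -14, so the kicker's maximin is -14; column maxima are -6 and 1, so the goalkeeper's minimax is -6. These differ, so the equilibrium is in mixed strategies.
Let the goalkeeper play r1 with probability q. The kicker is indifferent when −15q + (1−q) = −6q − 14(1−q), giving q = 5/8.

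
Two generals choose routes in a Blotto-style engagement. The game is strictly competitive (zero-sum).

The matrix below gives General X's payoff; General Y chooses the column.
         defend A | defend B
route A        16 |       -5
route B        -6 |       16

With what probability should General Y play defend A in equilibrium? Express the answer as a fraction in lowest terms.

Row minima are -5 and -6, so General X's maximin is -5; column maxima are 16 and 16, so General Y's minimax is 16. These differ, so the equilibrium is in mixed strategies.
Let General Y play defend A with probability q. General X is indifferent when 16q − 5(1−q) = −6q + 16(1−q), giving q = 21/43.

21/43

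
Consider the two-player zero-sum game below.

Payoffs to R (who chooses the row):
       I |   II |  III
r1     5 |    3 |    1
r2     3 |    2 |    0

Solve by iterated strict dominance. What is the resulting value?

Column II is strictly dominated by III for C (1<3, 0<2); eliminate II.
Row r2 is strictly dominated by row r1 (5>3, 1>0); eliminate r2.
Column I is strictly dominated by III for C (1<5); eliminate I.
Only (r1, III) remains, with payoff 1.

1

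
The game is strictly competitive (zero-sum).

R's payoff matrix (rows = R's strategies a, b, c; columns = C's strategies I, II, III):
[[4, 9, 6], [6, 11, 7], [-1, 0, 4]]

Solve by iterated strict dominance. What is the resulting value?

Row c is strictly dominated by row a (4>-1, 9>0, 6>4); eliminate c.
Column III is strictly dominated by I for C (4<6, 6<7); eliminate III.
Column II is strictly dominated by I for C (4<9, 6<11); eliminate II.
Row a is strictly dominated by row b (6>4); eliminate a.
Only (b, I) remains, with payoff 6.

6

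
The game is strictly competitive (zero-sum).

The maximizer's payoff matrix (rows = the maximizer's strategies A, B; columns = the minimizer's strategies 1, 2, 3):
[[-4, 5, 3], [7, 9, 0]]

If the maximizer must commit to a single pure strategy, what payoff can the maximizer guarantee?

0

The worst-case payoff for each row is A: -4, B: 0.
The best of these is 0.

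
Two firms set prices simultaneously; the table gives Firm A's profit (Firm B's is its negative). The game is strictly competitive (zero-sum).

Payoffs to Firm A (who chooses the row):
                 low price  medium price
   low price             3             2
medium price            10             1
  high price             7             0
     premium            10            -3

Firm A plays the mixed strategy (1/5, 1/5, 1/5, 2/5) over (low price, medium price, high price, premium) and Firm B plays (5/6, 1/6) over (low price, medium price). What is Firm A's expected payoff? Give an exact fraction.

197/30

Against (5/6, 1/6), each row's expected payoff is low price: 17/6; medium price: 17/2; high price: 35/6; premium: 47/6.
Taking the (1/5, 1/5, 1/5, 2/5)-weighted average: (1/5)·(17/6) + (1/5)·(17/2) + (1/5)·(35/6) + (2/5)·(47/6) = 197/30.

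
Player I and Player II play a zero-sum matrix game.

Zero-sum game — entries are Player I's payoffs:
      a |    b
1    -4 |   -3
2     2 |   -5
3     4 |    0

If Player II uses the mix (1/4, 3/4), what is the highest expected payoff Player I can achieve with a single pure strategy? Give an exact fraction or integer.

1

1: (-4)·(1/4) + (-3)·(3/4) = -13/4.
2: (2)·(1/4) + (-5)·(3/4) = -13/4.
3: (4)·(1/4) + (0)·(3/4) = 1.
The best pure response is 3 with expected payoff 1.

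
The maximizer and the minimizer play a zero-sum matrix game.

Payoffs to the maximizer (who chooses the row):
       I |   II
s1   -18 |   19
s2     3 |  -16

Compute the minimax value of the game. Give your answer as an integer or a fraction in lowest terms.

Row minima are -18 and -16, so the maximizer's maximin is -16; column maxima are 3 and 19, so the minimizer's minimax is 3. These differ, so the equilibrium is in mixed strategies.
Let the maximizer play s1 with probability p. The minimizer is indifferent when −18p + 3(1−p) = 19p − 16(1−p), giving p = 19/56.
Let the minimizer play I with probability q. The maximizer is indifferent when −18q + 19(1−q) = 3q − 16(1−q), giving q = 5/8.
The value is -18·(5/8) + (19)·(3/8) = -33/8.

-33/8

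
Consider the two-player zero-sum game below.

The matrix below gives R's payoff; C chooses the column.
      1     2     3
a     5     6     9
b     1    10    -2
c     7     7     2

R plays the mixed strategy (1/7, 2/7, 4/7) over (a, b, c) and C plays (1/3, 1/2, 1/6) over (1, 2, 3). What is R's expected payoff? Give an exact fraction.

Against (1/3, 1/2, 1/6), each row's expected payoff is a: 37/6; b: 5; c: 37/6.
Taking the (1/7, 2/7, 4/7)-weighted average: (1/7)·(37/6) + (2/7)·(5) + (4/7)·(37/6) = 35/6.

35/6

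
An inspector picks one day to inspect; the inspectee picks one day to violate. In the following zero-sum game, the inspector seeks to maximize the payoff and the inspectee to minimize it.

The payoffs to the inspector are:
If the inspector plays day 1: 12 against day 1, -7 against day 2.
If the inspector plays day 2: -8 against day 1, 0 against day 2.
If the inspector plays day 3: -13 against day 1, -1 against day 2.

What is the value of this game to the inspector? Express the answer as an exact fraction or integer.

-56/27

Row day 3 is strictly dominated by row day 2, so the inspector never plays it.
The remaining 2×2 game on (day 1, day 2) × (day 1, day 2) has no saddle point. Let the inspector play day 1 with probability p; indifference gives 12p − 8(1−p) = −7p, so p = 8/27.
Similarly the inspectee's optimal q on day 1 is 7/27, and the value is 12·(7/27) + (-7)·(20/27) = -56/27.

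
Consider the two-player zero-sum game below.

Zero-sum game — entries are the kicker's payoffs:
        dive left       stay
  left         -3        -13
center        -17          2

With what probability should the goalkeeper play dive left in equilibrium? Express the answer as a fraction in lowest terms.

Row minima are -13 and -17, so the kicker's maximin is -13; column maxima are -3 and 2, so the goalkeeper's minimax is -3. These differ, so the equilibrium is in mixed strategies.
Let the goalkeeper play dive left with probability q. The kicker is indifferent when −3q − 13(1−q) = −17q + 2(1−q), giving q = 15/29.

15/29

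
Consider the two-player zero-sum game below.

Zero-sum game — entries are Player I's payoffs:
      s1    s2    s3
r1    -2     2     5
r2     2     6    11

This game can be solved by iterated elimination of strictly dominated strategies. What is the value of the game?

Row r1 is strictly dominated by row r2 (2>-2, 6>2, 11>5); eliminate r1.
Column s3 is strictly dominated by s1 for Player II (2<11); eliminate s3.
Column s2 is strictly dominated by s1 for Player II (2<6); eliminate s2.
Only (r2, s1) remains, with payoff 2.

2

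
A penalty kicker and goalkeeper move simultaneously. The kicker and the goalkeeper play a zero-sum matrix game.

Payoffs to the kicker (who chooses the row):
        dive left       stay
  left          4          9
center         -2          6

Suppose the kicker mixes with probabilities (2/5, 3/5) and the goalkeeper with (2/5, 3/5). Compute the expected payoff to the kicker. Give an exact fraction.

Against (2/5, 3/5), each row's expected payoff is left: 7; center: 14/5.
Taking the (2/5, 3/5)-weighted average: (2/5)·(7) + (3/5)·(14/5) = 112/25.

112/25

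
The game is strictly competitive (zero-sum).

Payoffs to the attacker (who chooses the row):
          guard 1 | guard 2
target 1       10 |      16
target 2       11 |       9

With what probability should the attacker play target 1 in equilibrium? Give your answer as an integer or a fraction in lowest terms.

1/4

Row minima are 10 and 9, so the attacker's maximin is 10; column maxima are 11 and 16, so the defender's minimax is 11. These differ, so the equilibrium is in mixed strategies.
Let the attacker play target 1 with probability p. The defender is indifferent when 10p + 11(1−p) = 16p + 9(1−p), giving p = 1/4.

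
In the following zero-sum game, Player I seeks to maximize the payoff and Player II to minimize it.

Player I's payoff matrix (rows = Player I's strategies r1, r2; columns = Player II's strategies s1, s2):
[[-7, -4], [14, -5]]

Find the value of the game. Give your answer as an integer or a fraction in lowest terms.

Row minima are -7 and -5, so Player I's maximin is -5; column maxima are 14 and -4, so Player II's minimax is -4. These differ, so the equilibrium is in mixed strategies.
Let Player I play r1 with probability p. Player II is indifferent when −7p + 14(1−p) = −4p − 5(1−p), giving p = 19/22.
Let Player II play s1 with probability q. Player I is indifferent when −7q − 4(1−q) = 14q − 5(1−q), giving q = 1/22.
The value is -7·(1/22) + (-4)·(21/22) = -91/22.

-91/22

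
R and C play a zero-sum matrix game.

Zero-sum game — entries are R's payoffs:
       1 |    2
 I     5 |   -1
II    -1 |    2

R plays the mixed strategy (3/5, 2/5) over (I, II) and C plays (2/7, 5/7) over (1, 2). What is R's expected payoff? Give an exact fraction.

Against (2/7, 5/7), each row's expected payoff is I: 5/7; II: 8/7.
Taking the (3/5, 2/5)-weighted average: (3/5)·(5/7) + (2/5)·(8/7) = 31/35.

31/35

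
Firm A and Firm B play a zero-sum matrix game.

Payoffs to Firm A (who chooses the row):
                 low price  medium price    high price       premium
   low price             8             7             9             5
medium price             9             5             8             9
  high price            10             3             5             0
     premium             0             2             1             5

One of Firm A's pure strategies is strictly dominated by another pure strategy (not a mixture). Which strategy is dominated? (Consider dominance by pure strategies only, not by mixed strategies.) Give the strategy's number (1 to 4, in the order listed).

Compare premium with medium price: 9 > 0, 5 > 2, 8 > 1, 9 > 5.
So medium price strictly dominates premium for Firm A; premium is strictly dominated.

4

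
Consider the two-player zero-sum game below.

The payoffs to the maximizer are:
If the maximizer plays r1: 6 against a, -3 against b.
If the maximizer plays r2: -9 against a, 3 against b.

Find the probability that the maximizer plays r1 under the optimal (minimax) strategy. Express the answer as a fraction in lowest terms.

4/7

Row minima are -3 and -9, so the maximizer's maximin is -3; column maxima are 6 and 3, so the minimizer's minimax is 3. These differ, so the equilibrium is in mixed strategies.
Let the maximizer play r1 with probability p. The minimizer is indifferent when 6p − 9(1−p) = −3p + 3(1−p), giving p = 4/7.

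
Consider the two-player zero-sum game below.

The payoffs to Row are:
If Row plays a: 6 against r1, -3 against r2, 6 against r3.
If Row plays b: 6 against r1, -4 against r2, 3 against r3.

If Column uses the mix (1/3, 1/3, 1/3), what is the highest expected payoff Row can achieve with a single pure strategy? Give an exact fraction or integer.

3

a: (6)·(1/3) + (-3)·(1/3) + (6)·(1/3) = 3.
b: (6)·(1/3) + (-4)·(1/3) + (3)·(1/3) = 5/3.
The best pure response is a with expected payoff 3.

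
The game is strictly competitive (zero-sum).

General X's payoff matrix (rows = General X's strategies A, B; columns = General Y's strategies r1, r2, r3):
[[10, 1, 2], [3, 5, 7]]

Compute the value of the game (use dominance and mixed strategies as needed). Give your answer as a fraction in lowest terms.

47/11

Column r3 is strictly dominated by r2 for General Y (it gives General X more in every row).
The remaining 2×2 game on (A, B) × (r1, r2) has no saddle point. Let General X play A with probability p; indifference gives 10p + 3(1−p) = p + 5(1−p), so p = 2/11.
Similarly General Y's optimal q on r1 is 4/11, and the value is 10·(4/11) + (1)·(7/11) = 47/11.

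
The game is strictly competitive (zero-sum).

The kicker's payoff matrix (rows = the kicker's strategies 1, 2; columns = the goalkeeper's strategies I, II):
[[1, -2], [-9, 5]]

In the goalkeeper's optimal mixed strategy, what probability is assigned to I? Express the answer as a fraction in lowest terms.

7/17

Row minima are -2 and -9, so the kicker's maximin is -2; column maxima are 1 and 5, so the goalkeeper's minimax is 1. These differ, so the equilibrium is in mixed strategies.
Let the goalkeeper play I with probability q. The kicker is indifferent when q − 2(1−q) = −9q + 5(1−q), giving q = 7/17.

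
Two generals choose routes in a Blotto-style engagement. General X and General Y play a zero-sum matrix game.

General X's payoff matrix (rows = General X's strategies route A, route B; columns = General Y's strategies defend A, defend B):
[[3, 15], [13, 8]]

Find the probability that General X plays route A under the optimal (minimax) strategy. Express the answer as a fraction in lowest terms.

Row minima are 3 and 8, so General X's maximin is 8; column maxima are 13 and 15, so General Y's minimax is 13. These differ, so the equilibrium is in mixed strategies.
Let General X play route A with probability p. General Y is indifferent when 3p + 13(1−p) = 15p + 8(1−p), giving p = 5/17.

5/17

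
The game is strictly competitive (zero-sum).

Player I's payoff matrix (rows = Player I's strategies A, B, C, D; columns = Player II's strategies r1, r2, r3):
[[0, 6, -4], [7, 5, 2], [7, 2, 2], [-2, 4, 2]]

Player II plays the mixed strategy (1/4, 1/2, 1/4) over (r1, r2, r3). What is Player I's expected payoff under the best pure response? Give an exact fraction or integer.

A: (0)·(1/4) + (6)·(1/2) + (-4)·(1/4) = 2.
B: (7)·(1/4) + (5)·(1/2) + (2)·(1/4) = 19/4.
C: (7)·(1/4) + (2)·(1/2) + (2)·(1/4) = 13/4.
D: (-2)·(1/4) + (4)·(1/2) + (2)·(1/4) = 2.
The best pure response is B with expected payoff 19/4.

19/4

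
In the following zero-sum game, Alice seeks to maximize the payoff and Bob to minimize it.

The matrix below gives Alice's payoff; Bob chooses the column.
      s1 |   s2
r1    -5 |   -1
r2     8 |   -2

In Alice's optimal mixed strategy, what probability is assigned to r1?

Row minima are -5 and -2, so Alice's maximin is -2; column maxima are 8 and -1, so Bob's minimax is -1. These differ, so the equilibrium is in mixed strategies.
Let Alice play r1 with probability p. Bob is indifferent when −5p + 8(1−p) = −p − 2(1−p), giving p = 5/7.

5/7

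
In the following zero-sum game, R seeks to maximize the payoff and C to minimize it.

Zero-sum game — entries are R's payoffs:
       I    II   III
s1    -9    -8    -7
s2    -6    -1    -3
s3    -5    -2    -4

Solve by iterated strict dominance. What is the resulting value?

-5

Row s1 is strictly dominated by row s2 (-6>-9, -1>-8, -3>-7); eliminate s1.
Column II is strictly dominated by I for C (-6<-1, -5<-2); eliminate II.
Column III is strictly dominated by I for C (-6<-3, -5<-4); eliminate III.
Row s2 is strictly dominated by row s3 (-5>-6); eliminate s2.
Only (s3, I) remains, with payoff -5.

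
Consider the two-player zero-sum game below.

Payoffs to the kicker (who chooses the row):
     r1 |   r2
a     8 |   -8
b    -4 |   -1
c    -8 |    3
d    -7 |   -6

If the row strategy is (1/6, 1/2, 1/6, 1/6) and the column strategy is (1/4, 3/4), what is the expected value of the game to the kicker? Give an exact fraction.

-61/24

Against (1/4, 3/4), each row's expected payoff is a: -4; b: -7/4; c: 1/4; d: -25/4.
Taking the (1/6, 1/2, 1/6, 1/6)-weighted average: (1/6)·(-4) + (1/2)·(-7/4) + (1/6)·(1/4) + (1/6)·(-25/4) = -61/24.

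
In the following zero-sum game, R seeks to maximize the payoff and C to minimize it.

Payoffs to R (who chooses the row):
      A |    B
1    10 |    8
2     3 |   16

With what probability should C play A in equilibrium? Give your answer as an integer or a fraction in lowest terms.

Row minima are 8 and 3, so R's maximin is 8; column maxima are 10 and 16, so C's minimax is 10. These differ, so the equilibrium is in mixed strategies.
Let C play A with probability q. R is indifferent when 10q + 8(1−q) = 3q + 16(1−q), giving q = 8/15.

8/15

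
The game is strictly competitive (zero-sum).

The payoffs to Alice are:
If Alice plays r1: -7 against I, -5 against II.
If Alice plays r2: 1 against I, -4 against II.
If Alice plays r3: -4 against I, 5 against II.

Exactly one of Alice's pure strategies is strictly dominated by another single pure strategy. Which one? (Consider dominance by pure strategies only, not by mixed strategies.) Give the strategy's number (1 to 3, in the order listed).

Compare r1 with r2: 1 > -7, -4 > -5.
So r2 strictly dominates r1 for Alice; r1 is strictly dominated.

1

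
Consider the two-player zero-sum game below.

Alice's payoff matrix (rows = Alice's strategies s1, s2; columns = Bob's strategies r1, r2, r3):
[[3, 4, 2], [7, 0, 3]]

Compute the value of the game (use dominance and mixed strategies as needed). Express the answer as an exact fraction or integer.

Column r1 is strictly dominated by r3 for Bob (it gives Alice more in every row).
The remaining 2×2 game on (s1, s2) × (r2, r3) has no saddle point. Let Alice play s1 with probability p; indifference gives 4p = 2p + 3(1−p), so p = 3/5.
Similarly Bob's optimal q on r2 is 1/5, and the value is 4·(1/5) + (2)·(4/5) = 12/5.

12/5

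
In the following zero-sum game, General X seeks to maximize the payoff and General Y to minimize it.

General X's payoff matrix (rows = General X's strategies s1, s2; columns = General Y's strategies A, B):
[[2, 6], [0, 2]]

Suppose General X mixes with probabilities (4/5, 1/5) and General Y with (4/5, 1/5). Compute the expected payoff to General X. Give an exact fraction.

58/25

Against (4/5, 1/5), each row's expected payoff is s1: 14/5; s2: 2/5.
Taking the (4/5, 1/5)-weighted average: (4/5)·(14/5) + (1/5)·(2/5) = 58/25.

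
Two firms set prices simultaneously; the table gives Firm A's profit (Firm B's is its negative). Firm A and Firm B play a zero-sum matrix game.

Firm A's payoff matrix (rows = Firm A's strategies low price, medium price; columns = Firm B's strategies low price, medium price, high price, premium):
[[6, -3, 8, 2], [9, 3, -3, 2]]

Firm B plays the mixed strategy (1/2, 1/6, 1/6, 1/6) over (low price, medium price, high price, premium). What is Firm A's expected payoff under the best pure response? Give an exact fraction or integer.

low price: (6)·(1/2) + (-3)·(1/6) + (8)·(1/6) + (2)·(1/6) = 25/6.
medium price: (9)·(1/2) + (3)·(1/6) + (-3)·(1/6) + (2)·(1/6) = 29/6.
The best pure response is medium price with expected payoff 29/6.

29/6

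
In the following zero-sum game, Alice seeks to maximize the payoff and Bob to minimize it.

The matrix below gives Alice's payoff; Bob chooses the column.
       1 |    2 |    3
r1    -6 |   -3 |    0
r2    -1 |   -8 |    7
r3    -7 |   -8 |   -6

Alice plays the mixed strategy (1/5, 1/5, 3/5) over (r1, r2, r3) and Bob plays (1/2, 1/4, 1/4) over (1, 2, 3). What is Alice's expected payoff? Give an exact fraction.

Against (1/2, 1/4, 1/4), each row's expected payoff is r1: -15/4; r2: -3/4; r3: -7.
Taking the (1/5, 1/5, 3/5)-weighted average: (1/5)·(-15/4) + (1/5)·(-3/4) + (3/5)·(-7) = -51/10.

-51/10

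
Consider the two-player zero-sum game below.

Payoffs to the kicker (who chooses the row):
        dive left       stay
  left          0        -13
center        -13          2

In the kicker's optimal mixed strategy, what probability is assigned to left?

Row minima are -13 and -13, so the kicker's maximin is -13; column maxima are 0 and 2, so the goalkeeper's minimax is 0. These differ, so the equilibrium is in mixed strategies.
Let the kicker play left with probability p. The goalkeeper is indifferent when −13(1−p) = −13p + 2(1−p), giving p = 15/28.

15/28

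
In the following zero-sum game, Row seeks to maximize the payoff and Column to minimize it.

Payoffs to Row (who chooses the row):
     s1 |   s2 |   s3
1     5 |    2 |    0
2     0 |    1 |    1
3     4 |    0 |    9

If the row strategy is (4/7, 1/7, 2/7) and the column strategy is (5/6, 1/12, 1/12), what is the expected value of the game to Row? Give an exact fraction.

11/3

Against (5/6, 1/12, 1/12), each row's expected payoff is 1: 13/3; 2: 1/6; 3: 49/12.
Taking the (4/7, 1/7, 2/7)-weighted average: (4/7)·(13/3) + (1/7)·(1/6) + (2/7)·(49/12) = 11/3.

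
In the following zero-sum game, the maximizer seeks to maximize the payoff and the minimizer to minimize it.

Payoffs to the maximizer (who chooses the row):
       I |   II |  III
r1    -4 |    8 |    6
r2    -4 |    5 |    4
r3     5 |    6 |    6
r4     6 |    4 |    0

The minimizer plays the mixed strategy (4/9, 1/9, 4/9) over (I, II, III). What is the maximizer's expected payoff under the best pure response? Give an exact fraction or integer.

r1: (-4)·(4/9) + (8)·(1/9) + (6)·(4/9) = 16/9.
r2: (-4)·(4/9) + (5)·(1/9) + (4)·(4/9) = 5/9.
r3: (5)·(4/9) + (6)·(1/9) + (6)·(4/9) = 50/9.
r4: (6)·(4/9) + (4)·(1/9) + (0)·(4/9) = 28/9.
The best pure response is r3 with expected payoff 50/9.

50/9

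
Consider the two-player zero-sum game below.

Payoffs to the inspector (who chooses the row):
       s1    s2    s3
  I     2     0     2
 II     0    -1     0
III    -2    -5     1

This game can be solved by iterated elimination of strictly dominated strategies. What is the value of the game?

0

Row III is strictly dominated by row I (2>-2, 0>-5, 2>1); eliminate III.
Row II is strictly dominated by row I (2>0, 0>-1, 2>0); eliminate II.
Column s1 is strictly dominated by s2 for the inspectee (0<2); eliminate s1.
Column s3 is strictly dominated by s2 for the inspectee (0<2); eliminate s3.
Only (I, s2) remains, with payoff 0.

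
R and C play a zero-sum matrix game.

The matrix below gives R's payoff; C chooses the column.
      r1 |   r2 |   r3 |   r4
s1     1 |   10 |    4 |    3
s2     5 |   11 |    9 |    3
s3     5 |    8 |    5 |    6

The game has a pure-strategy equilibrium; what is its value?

Row minima: 1, 3, 5 → R's maximin is 5.
Column maxima: 5, 11, 9, 6 → C's minimax is 5.
They coincide at (s3, r1), so the value is 5.

5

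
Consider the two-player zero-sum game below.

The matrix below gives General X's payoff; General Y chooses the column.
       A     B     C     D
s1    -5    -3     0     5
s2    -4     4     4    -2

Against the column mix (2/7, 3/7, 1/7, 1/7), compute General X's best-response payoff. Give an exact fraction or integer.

s1: (-5)·(2/7) + (-3)·(3/7) + (0)·(1/7) + (5)·(1/7) = -2.
s2: (-4)·(2/7) + (4)·(3/7) + (4)·(1/7) + (-2)·(1/7) = 6/7.
The best pure response is s2 with expected payoff 6/7.

6/7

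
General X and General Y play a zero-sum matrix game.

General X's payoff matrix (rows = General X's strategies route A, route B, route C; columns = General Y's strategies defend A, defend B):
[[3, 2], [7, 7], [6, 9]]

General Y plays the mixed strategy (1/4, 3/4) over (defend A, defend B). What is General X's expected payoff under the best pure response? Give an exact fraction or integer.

33/4

route A: (3)·(1/4) + (2)·(3/4) = 9/4.
route B: (7)·(1/4) + (7)·(3/4) = 7.
route C: (6)·(1/4) + (9)·(3/4) = 33/4.
The best pure response is route C with expected payoff 33/4.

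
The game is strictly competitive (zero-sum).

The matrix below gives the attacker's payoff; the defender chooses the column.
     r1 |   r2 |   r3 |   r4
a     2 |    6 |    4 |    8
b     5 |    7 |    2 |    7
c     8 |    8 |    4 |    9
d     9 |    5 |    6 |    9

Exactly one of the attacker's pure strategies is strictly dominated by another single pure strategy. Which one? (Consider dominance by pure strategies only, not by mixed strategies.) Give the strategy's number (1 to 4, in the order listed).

Compare b with c: 8 > 5, 8 > 7, 4 > 2, 9 > 7.
So c strictly dominates b for the attacker; b is strictly dominated.

2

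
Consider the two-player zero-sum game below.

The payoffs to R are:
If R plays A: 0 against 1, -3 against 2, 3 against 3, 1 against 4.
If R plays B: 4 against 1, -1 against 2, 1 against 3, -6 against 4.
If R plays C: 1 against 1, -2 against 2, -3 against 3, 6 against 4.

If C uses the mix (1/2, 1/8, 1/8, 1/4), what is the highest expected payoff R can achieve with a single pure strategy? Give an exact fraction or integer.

A: (0)·(1/2) + (-3)·(1/8) + (3)·(1/8) + (1)·(1/4) = 1/4.
B: (4)·(1/2) + (-1)·(1/8) + (1)·(1/8) + (-6)·(1/4) = 1/2.
C: (1)·(1/2) + (-2)·(1/8) + (-3)·(1/8) + (6)·(1/4) = 11/8.
The best pure response is C with expected payoff 11/8.

11/8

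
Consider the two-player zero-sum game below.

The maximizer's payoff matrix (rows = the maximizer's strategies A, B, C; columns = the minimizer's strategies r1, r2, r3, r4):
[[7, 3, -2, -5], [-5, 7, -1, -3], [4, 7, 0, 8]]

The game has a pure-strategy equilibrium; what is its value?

0

Row minima: -5, -5, 0 → the maximizer's maximin is 0.
Column maxima: 7, 7, 0, 8 → the minimizer's minimax is 0.
They coincide at (C, r3), so the value is 0.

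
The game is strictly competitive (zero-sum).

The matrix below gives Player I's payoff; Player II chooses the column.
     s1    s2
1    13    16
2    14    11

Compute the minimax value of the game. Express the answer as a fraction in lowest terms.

Row minima are 13 and 11, so Player I's maximin is 13; column maxima are 14 and 16, so Player II's minimax is 14. These differ, so the equilibrium is in mixed strategies.
Let Player I play 1 with probability p. Player II is indifferent when 13p + 14(1−p) = 16p + 11(1−p), giving p = 1/2.
Let Player II play s1 with probability q. Player I is indifferent when 13q + 16(1−q) = 14q + 11(1−q), giving q = 5/6.
The value is 13·(5/6) + (16)·(1/6) = 27/2.

27/2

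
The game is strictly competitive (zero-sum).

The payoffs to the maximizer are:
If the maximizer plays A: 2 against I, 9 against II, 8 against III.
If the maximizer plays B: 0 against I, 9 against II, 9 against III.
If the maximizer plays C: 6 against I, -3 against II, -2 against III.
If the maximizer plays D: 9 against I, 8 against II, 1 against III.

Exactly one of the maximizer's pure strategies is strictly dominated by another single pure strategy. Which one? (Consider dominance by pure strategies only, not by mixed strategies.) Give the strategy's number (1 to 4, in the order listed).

Compare C with D: 9 > 6, 8 > -3, 1 > -2.
So D strictly dominates C for the maximizer; C is strictly dominated.

3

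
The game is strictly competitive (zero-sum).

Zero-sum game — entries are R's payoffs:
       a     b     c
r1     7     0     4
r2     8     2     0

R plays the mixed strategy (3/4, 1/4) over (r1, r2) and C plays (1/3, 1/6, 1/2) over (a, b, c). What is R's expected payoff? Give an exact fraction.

4

Against (1/3, 1/6, 1/2), each row's expected payoff is r1: 13/3; r2: 3.
Taking the (3/4, 1/4)-weighted average: (3/4)·(13/3) + (1/4)·(3) = 4.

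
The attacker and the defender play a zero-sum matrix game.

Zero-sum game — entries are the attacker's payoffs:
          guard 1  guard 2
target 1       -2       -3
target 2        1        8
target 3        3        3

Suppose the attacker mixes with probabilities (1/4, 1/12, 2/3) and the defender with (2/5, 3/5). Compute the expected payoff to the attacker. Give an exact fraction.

Against (2/5, 3/5), each row's expected payoff is target 1: -13/5; target 2: 26/5; target 3: 3.
Taking the (1/4, 1/12, 2/3)-weighted average: (1/4)·(-13/5) + (1/12)·(26/5) + (2/3)·(3) = 107/60.

107/60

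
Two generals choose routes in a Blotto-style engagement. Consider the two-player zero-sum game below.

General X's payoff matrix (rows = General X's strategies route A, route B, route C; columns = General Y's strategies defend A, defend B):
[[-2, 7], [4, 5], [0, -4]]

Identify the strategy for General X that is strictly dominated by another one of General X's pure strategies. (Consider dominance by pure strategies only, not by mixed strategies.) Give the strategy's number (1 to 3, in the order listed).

Compare route C with route B: 4 > 0, 5 > -4.
So route B strictly dominates route C for General X; route C is strictly dominated.

3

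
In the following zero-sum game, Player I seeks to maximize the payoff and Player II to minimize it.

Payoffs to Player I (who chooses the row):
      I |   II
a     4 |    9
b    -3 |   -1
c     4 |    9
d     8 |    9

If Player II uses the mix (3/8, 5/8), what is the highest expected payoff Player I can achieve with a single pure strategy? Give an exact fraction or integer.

a: (4)·(3/8) + (9)·(5/8) = 57/8.
b: (-3)·(3/8) + (-1)·(5/8) = -7/4.
c: (4)·(3/8) + (9)·(5/8) = 57/8.
d: (8)·(3/8) + (9)·(5/8) = 69/8.
The best pure response is d with expected payoff 69/8.

69/8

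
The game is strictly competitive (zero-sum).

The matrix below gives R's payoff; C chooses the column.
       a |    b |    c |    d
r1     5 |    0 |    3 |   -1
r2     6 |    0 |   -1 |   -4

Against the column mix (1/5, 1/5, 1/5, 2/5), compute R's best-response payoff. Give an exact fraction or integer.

6/5

r1: (5)·(1/5) + (0)·(1/5) + (3)·(1/5) + (-1)·(2/5) = 6/5.
r2: (6)·(1/5) + (0)·(1/5) + (-1)·(1/5) + (-4)·(2/5) = -3/5.
The best pure response is r1 with expected payoff 6/5.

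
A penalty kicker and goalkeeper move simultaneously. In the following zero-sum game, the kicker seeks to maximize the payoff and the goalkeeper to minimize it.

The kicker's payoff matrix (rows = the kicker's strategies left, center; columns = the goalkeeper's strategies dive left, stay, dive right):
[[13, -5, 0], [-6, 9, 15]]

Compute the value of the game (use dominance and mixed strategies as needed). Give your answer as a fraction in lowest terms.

29/11

Column dive right is strictly dominated by stay for the goalkeeper (it gives the kicker more in every row).
The remaining 2×2 game on (left, center) × (dive left, stay) has no saddle point. Let the kicker play left with probability p; indifference gives 13p − 6(1−p) = −5p + 9(1−p), so p = 5/11.
Similarly the goalkeeper's optimal q on dive left is 14/33, and the value is 13·(14/33) + (-5)·(19/33) = 29/11.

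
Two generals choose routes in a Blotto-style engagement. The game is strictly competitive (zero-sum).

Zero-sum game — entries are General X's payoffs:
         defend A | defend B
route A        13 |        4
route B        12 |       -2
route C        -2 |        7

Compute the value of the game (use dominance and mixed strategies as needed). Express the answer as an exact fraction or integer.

11/2

Row route B is strictly dominated by row route A, so General X never plays it.
The remaining 2×2 game on (route A, route C) × (defend A, defend B) has no saddle point. Let General X play route A with probability p; indifference gives 13p − 2(1−p) = 4p + 7(1−p), so p = 1/2.
Similarly General Y's optimal q on defend A is 1/6, and the value is 13·(1/6) + (4)·(5/6) = 11/2.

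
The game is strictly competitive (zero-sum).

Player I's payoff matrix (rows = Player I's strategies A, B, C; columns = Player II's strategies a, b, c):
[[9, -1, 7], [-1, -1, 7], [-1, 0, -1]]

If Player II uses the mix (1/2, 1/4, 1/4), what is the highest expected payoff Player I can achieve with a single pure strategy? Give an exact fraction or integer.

A: (9)·(1/2) + (-1)·(1/4) + (7)·(1/4) = 6.
B: (-1)·(1/2) + (-1)·(1/4) + (7)·(1/4) = 1.
C: (-1)·(1/2) + (0)·(1/4) + (-1)·(1/4) = -3/4.
The best pure response is A with expected payoff 6.

6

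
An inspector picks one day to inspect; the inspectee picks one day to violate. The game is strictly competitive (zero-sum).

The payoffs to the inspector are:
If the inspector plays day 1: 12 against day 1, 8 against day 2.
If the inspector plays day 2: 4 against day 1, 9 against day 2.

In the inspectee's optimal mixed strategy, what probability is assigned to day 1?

1/9

Row minima are 8 and 4, so the inspector's maximin is 8; column maxima are 12 and 9, so the inspectee's minimax is 9. These differ, so the equilibrium is in mixed strategies.
Let the inspectee play day 1 with probability q. The inspector is indifferent when 12q + 8(1−q) = 4q + 9(1−q), giving q = 1/9.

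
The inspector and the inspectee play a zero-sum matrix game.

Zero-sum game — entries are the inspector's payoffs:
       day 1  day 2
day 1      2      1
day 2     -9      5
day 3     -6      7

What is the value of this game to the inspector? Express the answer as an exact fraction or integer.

Row day 2 is strictly dominated by row day 3, so the inspector never plays it.
The remaining 2×2 game on (day 1, day 3) × (day 1, day 2) has no saddle point. Let the inspector play day 1 with probability p; indifference gives 2p − 6(1−p) = p + 7(1−p), so p = 13/14.
Similarly the inspectee's optimal q on day 1 is 3/7, and the value is 2·(3/7) + (1)·(4/7) = 10/7.

10/7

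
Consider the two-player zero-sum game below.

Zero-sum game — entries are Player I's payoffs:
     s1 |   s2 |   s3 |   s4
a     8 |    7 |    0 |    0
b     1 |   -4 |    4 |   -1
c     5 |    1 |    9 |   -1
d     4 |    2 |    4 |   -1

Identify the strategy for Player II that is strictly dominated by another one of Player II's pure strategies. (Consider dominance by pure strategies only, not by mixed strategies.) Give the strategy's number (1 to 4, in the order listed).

1

Player II prefers columns that give Player I less. Compare s1 with s2: 7 < 8, -4 < 1, 1 < 5, 2 < 4.
So s2 strictly dominates s1 for Player II; s1 is strictly dominated.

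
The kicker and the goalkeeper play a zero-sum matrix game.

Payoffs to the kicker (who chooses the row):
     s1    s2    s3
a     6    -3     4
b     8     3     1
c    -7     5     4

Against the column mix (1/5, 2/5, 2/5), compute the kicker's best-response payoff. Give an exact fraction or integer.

a: (6)·(1/5) + (-3)·(2/5) + (4)·(2/5) = 8/5.
b: (8)·(1/5) + (3)·(2/5) + (1)·(2/5) = 16/5.
c: (-7)·(1/5) + (5)·(2/5) + (4)·(2/5) = 11/5.
The best pure response is b with expected payoff 16/5.

16/5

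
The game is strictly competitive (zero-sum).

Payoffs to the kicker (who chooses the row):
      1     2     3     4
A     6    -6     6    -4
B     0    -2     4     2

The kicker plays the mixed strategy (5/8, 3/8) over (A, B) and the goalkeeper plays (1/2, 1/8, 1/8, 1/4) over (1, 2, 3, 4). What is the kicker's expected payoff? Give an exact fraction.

Against (1/2, 1/8, 1/8, 1/4), each row's expected payoff is A: 2; B: 3/4.
Taking the (5/8, 3/8)-weighted average: (5/8)·(2) + (3/8)·(3/4) = 49/32.

49/32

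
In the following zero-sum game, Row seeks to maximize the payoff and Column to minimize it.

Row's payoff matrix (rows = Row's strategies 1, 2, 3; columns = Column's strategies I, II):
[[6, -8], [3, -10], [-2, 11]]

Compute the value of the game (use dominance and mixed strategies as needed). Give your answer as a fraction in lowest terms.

50/27

Row 2 is strictly dominated by row 1, so Row never plays it.
The remaining 2×2 game on (1, 3) × (I, II) has no saddle point. Let Row play 1 with probability p; indifference gives 6p − 2(1−p) = −8p + 11(1−p), so p = 13/27.
Similarly Column's optimal q on I is 19/27, and the value is 6·(19/27) + (-8)·(8/27) = 50/27.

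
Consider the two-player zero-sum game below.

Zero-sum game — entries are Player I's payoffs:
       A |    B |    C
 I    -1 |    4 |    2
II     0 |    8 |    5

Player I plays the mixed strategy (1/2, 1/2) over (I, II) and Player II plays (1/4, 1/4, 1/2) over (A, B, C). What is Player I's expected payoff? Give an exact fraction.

25/8

Against (1/4, 1/4, 1/2), each row's expected payoff is I: 7/4; II: 9/2.
Taking the (1/2, 1/2)-weighted average: (1/2)·(7/4) + (1/2)·(9/2) = 25/8.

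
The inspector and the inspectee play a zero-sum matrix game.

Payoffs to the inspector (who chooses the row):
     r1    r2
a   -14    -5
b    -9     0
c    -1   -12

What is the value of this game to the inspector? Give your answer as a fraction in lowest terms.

-27/5

Row a is strictly dominated by row b, so the inspector never plays it.
The remaining 2×2 game on (b, c) × (r1, r2) has no saddle point. Let the inspector play b with probability p; indifference gives −9p − (1−p) = −12(1−p), so p = 11/20.
Similarly the inspectee's optimal q on r1 is 3/5, and the value is -9·(3/5) + (0)·(2/5) = -27/5.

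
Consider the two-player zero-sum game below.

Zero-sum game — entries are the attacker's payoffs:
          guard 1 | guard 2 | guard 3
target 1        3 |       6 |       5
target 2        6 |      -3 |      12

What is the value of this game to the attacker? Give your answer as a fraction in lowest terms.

15/4

Column guard 3 is strictly dominated by guard 1 for the defender (it gives the attacker more in every row).
The remaining 2×2 game on (target 1, target 2) × (guard 1, guard 2) has no saddle point. Let the attacker play target 1 with probability p; indifference gives 3p + 6(1−p) = 6p − 3(1−p), so p = 3/4.
Similarly the defender's optimal q on guard 1 is 3/4, and the value is 3·(3/4) + (6)·(1/4) = 15/4.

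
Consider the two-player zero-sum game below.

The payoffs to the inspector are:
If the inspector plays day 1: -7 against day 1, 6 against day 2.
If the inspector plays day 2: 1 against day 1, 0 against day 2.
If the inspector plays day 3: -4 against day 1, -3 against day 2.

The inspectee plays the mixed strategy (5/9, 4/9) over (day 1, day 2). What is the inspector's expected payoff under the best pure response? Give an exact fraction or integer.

day 1: (-7)·(5/9) + (6)·(4/9) = -11/9.
day 2: (1)·(5/9) + (0)·(4/9) = 5/9.
day 3: (-4)·(5/9) + (-3)·(4/9) = -32/9.
The best pure response is day 2 with expected payoff 5/9.

5/9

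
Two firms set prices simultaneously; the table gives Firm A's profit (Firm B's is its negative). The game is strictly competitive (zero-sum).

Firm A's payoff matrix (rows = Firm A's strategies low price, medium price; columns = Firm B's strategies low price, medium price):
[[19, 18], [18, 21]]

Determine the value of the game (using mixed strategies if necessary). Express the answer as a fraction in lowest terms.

Row minima are 18 and 18, so Firm A's maximin is 18; column maxima are 19 and 21, so Firm B's minimax is 19. These differ, so the equilibrium is in mixed strategies.
Let Firm A play low price with probability p. Firm B is indifferent when 19p + 18(1−p) = 18p + 21(1−p), giving p = 3/4.
Let Firm B play low price with probability q. Firm A is indifferent when 19q + 18(1−q) = 18q + 21(1−q), giving q = 3/4.
The value is 19·(3/4) + (18)·(1/4) = 75/4.

75/4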